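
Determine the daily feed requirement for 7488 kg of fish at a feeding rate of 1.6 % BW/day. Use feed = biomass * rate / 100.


Feeding rate fraction = 1.6% / 100 = 0.016
Daily feed = 7488 kg * 0.016 = 119.808 kg/day

119.808 kg/day


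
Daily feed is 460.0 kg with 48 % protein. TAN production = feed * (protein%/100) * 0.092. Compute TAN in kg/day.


Protein in feed = 460.0 * 48/100 = 220.8 kg/day
TAN = protein * 0.092 = 220.8 * 0.092 = 20.3136 kg/day

20.3136 kg/day


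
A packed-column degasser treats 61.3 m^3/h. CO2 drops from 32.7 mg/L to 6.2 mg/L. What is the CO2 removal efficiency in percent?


CO2_out / CO2_in = 6.2 / 32.7 = 0.18960245
Fraction remaining = 0.18960245
efficiency = (1 - 0.18960245) * 100 = 81.0398 %

81.0398 %


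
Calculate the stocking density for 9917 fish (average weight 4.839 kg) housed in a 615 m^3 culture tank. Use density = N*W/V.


Total biomass = 9917 fish * 4.839 kg = 47988.363 kg
Density = total biomass / volume = 47988.363 / 615 = 78.0299 kg/m^3

78.0299 kg/m^3


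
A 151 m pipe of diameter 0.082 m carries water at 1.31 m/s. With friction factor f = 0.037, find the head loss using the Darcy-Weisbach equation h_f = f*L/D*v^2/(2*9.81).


v^2 = 1.31^2 = 1.7161 m^2/s^2
L/D = 151/0.082 = 1841.4634
h_f = f*(L/D)*v^2/(2g) = 0.037 * 1841.4634 * 1.7161 / 19.62 = 5.95948 m

5.95948 m


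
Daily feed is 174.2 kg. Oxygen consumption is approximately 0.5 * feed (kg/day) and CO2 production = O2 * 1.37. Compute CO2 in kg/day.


O2 = 174.2 * 0.5 = 87.1
CO2 = 87.1 * 1.37 = 119.327

119.327 kg/day


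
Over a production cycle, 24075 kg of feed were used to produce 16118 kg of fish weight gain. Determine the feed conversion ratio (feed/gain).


FCR = feed consumed / weight gained
FCR = 24075 kg / 16118 kg = 1.49367

1.49367


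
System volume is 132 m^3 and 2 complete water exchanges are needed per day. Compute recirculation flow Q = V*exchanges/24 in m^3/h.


Daily recirculation volume = 132 m^3 * 2 = 264 m^3/day
Flow rate Q = daily volume / 24 h = 264 / 24 = 11 m^3/h

11 m^3/h


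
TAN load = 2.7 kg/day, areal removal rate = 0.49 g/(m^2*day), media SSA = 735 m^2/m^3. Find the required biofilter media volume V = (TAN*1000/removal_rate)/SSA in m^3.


A = 2.7*1000 / 0.49 = 5510.2041 m^2
V = 5510.2041 / 735 = 7.49688

7.49688 m^3


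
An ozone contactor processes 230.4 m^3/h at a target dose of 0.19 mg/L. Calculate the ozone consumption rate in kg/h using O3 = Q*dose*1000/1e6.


O3 demand (mg/h) = Q * dose * 1000 = 230.4 * 0.19 * 1000 = 43776 mg/h
Convert mg to kg: 43776 / 1e6 = 0.043776 kg/h

0.043776 kg/h


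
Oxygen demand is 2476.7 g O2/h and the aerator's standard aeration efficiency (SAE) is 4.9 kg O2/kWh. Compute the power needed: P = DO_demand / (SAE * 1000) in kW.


SAE in g O2/kWh = 4.9 * 1000 = 4900 g/kWh
P = DO_demand / SAE_g = 2476.7 / 4900 = 0.505449 kW

0.505449 kW


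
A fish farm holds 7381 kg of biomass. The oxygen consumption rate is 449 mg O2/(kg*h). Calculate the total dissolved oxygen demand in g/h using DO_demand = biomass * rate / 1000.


Total O2 consumption (mg/h) = 7381 kg * 449 mg/(kg*h) = 3314069 mg/h
Convert to g/h: 3314069 / 1000 = 3314.069 g/h

3314.069 g/h


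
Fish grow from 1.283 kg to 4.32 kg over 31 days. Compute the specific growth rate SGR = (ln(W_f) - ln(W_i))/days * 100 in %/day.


ln(W_f) = ln(4.32) = 1.4632554
ln(W_i) = ln(1.283) = 0.24920109
ln(W_f) - ln(W_i) = 1.4632554 - 0.24920109 = 1.2140543
SGR = 1.2140543 / 31 * 100 = 3.9163 %/day

3.9163 %/day


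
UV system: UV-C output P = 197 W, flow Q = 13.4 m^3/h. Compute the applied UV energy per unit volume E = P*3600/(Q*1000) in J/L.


Energy delivered per hour = 197 W * 3600 s = 709200 J/h
Volume treated per hour = 13.4 m^3/h * 1000 = 13400 L/h
dose = 709200 / 13400 = 52.9254 J/L

52.9254 J/L


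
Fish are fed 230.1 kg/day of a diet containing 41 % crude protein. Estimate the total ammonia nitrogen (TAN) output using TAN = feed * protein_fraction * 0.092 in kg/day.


Protein in feed = 230.1 * 41/100 = 94.341 kg/day
TAN = protein * 0.092 = 94.341 * 0.092 = 8.679372 kg/day

8.679372 kg/day


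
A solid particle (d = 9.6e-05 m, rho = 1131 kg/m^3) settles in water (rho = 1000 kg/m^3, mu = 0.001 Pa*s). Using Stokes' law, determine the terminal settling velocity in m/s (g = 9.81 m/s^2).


Density difference: rho_p - rho_f = 1131 - 1000 = 131 kg/m^3
d^2 = (9.6e-05)^2 = 9.216e-09 m^2
Numerator = (rho_p - rho_f) * g * d^2 = 131 * 9.81 * 9.216e-09 = 1.1843574e-05
Denominator = 18 * mu = 18 * 0.001 = 0.018
v_s = 1.1843574e-05 / 0.018 = 6.57976e-04 m/s
Check: Re = rho_f * v_s * d / mu = 1000 * 6.57976e-04 * 9.6e-05 / 0.001 = 0.0632 < 1, so Stokes' law applies.

6.57976e-04 m/s


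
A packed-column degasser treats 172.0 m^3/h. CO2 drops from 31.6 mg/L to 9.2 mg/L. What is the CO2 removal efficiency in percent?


CO2_out / CO2_in = 9.2 / 31.6 = 0.29113924
Fraction remaining = 0.29113924
efficiency = (1 - 0.29113924) * 100 = 70.8861 %

70.8861 %


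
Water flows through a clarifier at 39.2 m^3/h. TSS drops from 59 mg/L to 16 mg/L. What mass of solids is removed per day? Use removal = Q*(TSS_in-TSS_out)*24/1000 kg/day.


Concentration drop: TSS_in - TSS_out = 59 - 16 = 43 mg/L
Hourly solids removed = Q * dTSS = 39.2 m^3/h * 43 mg/L = 1685.6 g/h  (m^3/h * mg/L = g/h)
Daily solids removed = 1685.6 * 24 = 40454.4 g/day
Convert g to kg: 40454.4 / 1000 = 40.4544 kg/day

40.4544 kg/day


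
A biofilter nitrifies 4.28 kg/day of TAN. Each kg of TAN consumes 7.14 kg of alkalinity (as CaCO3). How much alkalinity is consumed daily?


Alkalinity factor: 7.14 kg CaCO3 consumed per kg TAN nitrified
alk = 4.28 kg TAN * 7.14 = 30.5592 kg CaCO3/day

30.5592 kg CaCO3/day


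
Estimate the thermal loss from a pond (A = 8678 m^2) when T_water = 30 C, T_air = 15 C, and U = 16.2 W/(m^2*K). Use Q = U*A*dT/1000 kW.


Temperature difference dT = 30 - 15 = 15 K
Heat loss (W) = U * A * dT = 16.2 * 8678 * 15 = 2108754 W
Convert to kW: 2108754 / 1000 = 2108.754 kW

2108.754 kW


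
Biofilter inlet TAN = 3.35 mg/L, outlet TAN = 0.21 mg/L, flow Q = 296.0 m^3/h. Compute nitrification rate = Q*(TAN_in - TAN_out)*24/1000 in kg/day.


Concentration drop: TAN_in - TAN_out = 3.35 - 0.21 = 3.14 mg/L
Hourly TAN removed = Q * dTAN = 296.0 m^3/h * 3.14 mg/L = 929.44 g/h  (m^3/h * mg/L = g/h)
Daily TAN removed = 929.44 * 24 = 22306.56 g/day
Convert to kg/day: 22306.56 / 1000 = 22.30656 kg/day

22.30656 kg/day


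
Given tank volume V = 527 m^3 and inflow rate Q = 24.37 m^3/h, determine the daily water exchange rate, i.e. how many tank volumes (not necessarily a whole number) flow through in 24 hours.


Daily flow volume = 24.37 m^3/h * 24 h = 584.88 m^3/day
Exchanges = daily flow / tank volume = 584.88 / 527 = 1.10983 exchanges/day

1.10983 exchanges/day


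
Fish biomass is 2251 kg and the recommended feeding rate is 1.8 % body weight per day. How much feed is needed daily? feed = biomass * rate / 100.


Feeding rate fraction = 1.8% / 100 = 0.018
Daily feed = 2251 kg * 0.018 = 40.518 kg/day

40.518 kg/day


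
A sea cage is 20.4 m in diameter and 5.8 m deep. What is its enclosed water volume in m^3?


r = d/2 = 20.4/2 = 10.2 m
Base area = pi*r^2 = pi*10.2^2 = 326.8513 m^2
Volume = 326.8513 * 5.8 = 1895.74 m^3

1895.74 m^3


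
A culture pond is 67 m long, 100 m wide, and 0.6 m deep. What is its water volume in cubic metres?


Base area = L * W = 67 * 100 = 6700 m^2
Volume = area * depth = 6700 * 0.6 = 4020 m^3

4020 m^3


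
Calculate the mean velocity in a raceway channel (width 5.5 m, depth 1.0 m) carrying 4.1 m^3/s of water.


Cross-sectional area = W * d = 5.5 * 1.0 = 5.5 m^2
Velocity = Q / A = 4.1 / 5.5 = 0.745455 m/s

0.745455 m/s


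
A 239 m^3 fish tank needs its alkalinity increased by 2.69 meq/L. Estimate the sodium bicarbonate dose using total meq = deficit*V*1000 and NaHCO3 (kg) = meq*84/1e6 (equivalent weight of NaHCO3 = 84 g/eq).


Tank volume in L = 239 m^3 * 1000 = 239000 L
Total meq required = 2.69 meq/L * 239000 L = 642910 meq
NaHCO3 mass = 642910 meq * 84 mg/meq / 1e6 = 54.0044 kg

54.0044 kg


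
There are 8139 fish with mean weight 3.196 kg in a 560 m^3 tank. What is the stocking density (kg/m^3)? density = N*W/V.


Total biomass = 8139 fish * 3.196 kg = 26012.244 kg
Density = total biomass / volume = 26012.244 / 560 = 46.4504 kg/m^3

46.4504 kg/m^3


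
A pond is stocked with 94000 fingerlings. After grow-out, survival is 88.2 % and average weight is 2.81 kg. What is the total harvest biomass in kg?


Survivors = 94000 * 88.2/100 = 82908 fish
Harvest biomass = survivors * W_f = 82908 * 2.81 = 232971.48 kg

232971.48 kg


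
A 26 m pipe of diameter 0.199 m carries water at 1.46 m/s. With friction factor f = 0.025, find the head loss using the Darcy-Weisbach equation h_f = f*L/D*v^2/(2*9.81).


v^2 = 1.46^2 = 2.1316 m^2/s^2
L/D = 26/0.199 = 130.65327
h_f = f*(L/D)*v^2/(2g) = 0.025 * 130.65327 * 2.1316 / 19.62 = 0.354868 m

0.354868 m


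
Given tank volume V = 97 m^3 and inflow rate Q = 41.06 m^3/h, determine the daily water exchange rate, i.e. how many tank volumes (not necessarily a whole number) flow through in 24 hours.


Daily flow volume = 41.06 m^3/h * 24 h = 985.44 m^3/day
Exchanges = daily flow / tank volume = 985.44 / 97 = 10.1592 exchanges/day

10.1592 exchanges/day


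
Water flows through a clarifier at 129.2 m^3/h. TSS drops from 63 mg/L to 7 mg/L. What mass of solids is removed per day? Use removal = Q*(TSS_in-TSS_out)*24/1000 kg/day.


Concentration drop: TSS_in - TSS_out = 63 - 7 = 56 mg/L
Hourly solids removed = Q * dTSS = 129.2 m^3/h * 56 mg/L = 7235.2 g/h  (m^3/h * mg/L = g/h)
Daily solids removed = 7235.2 * 24 = 173644.8 g/day
Convert g to kg: 173644.8 / 1000 = 173.6448 kg/day

173.6448 kg/day


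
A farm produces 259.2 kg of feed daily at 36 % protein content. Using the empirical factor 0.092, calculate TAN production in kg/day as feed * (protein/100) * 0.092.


Protein in feed = 259.2 * 36/100 = 93.312 kg/day
TAN = protein * 0.092 = 93.312 * 0.092 = 8.584704 kg/day

8.584704 kg/day


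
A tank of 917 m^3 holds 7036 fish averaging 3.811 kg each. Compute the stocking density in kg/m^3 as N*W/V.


Total biomass = 7036 fish * 3.811 kg = 26814.196 kg
Density = total biomass / volume = 26814.196 / 917 = 29.2412 kg/m^3

29.2412 kg/m^3


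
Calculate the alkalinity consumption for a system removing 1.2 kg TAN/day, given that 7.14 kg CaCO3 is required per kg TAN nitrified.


Alkalinity factor: 7.14 kg CaCO3 consumed per kg TAN nitrified
alk = 1.2 kg TAN * 7.14 = 8.568 kg CaCO3/day

8.568 kg CaCO3/day


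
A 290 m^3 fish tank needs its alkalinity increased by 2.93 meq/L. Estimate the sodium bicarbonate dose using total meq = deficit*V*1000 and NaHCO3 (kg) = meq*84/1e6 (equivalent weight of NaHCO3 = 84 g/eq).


Tank volume in L = 290 m^3 * 1000 = 290000 L
Total meq required = 2.93 meq/L * 290000 L = 849700 meq
NaHCO3 mass = 849700 meq * 84 mg/meq / 1e6 = 71.3748 kg

71.3748 kg


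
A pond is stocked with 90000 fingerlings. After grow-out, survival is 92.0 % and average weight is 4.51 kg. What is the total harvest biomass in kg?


Survivors = 90000 * 92.0/100 = 82800 fish
Harvest biomass = survivors * W_f = 82800 * 4.51 = 373428 kg

373428 kg


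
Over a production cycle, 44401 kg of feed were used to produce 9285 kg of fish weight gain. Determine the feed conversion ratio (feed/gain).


FCR = feed consumed / weight gained
FCR = 44401 kg / 9285 kg = 4.78201

4.78201


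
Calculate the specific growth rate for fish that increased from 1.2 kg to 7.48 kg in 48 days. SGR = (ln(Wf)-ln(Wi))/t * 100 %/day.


ln(W_f) = ln(7.48) = 2.0122328
ln(W_i) = ln(1.2) = 0.18232156
ln(W_f) - ln(W_i) = 2.0122328 - 0.18232156 = 1.8299112
SGR = 1.8299112 / 48 * 100 = 3.81232 %/day

3.81232 %/day


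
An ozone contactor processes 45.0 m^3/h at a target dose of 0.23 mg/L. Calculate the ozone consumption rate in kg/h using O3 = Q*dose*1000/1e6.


O3 demand (mg/h) = Q * dose * 1000 = 45.0 * 0.23 * 1000 = 10350 mg/h
Convert mg to kg: 10350 / 1e6 = 0.01035 kg/h

0.01035 kg/h


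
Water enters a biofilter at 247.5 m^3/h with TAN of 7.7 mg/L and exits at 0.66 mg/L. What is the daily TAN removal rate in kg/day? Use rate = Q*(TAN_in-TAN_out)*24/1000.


Concentration drop: TAN_in - TAN_out = 7.7 - 0.66 = 7.04 mg/L
Hourly TAN removed = Q * dTAN = 247.5 m^3/h * 7.04 mg/L = 1742.4 g/h  (m^3/h * mg/L = g/h)
Daily TAN removed = 1742.4 * 24 = 41817.6 g/day
Convert to kg/day: 41817.6 / 1000 = 41.8176 kg/day

41.8176 kg/day


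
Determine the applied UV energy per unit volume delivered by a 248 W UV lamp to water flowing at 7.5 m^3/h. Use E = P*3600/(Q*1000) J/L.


Energy delivered per hour = 248 W * 3600 s = 892800 J/h
Volume treated per hour = 7.5 m^3/h * 1000 = 7500 L/h
dose = 892800 / 7500 = 119.04 J/L

119.04 J/L


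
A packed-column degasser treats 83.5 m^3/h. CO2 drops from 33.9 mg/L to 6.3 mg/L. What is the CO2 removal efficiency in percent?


CO2_out / CO2_in = 6.3 / 33.9 = 0.18584071
Fraction remaining = 0.18584071
efficiency = (1 - 0.18584071) * 100 = 81.4159 %

81.4159 %


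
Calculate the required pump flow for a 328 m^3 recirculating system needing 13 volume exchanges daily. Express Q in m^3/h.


Daily recirculation volume = 328 m^3 * 13 = 4264 m^3/day
Flow rate Q = daily volume / 24 h = 4264 / 24 = 177.667 m^3/h

177.667 m^3/h


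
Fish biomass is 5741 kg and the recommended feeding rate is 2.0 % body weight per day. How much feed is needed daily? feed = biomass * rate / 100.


Feeding rate fraction = 2.0% / 100 = 0.02
Daily feed = 5741 kg * 0.02 = 114.82 kg/day

114.82 kg/day


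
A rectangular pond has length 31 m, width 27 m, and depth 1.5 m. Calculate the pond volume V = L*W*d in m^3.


Base area = L * W = 31 * 27 = 837 m^2
Volume = area * depth = 837 * 1.5 = 1255.5 m^3

1255.5 m^3


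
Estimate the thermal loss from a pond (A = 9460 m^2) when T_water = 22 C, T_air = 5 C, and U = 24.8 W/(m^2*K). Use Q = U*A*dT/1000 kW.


Temperature difference dT = 22 - 5 = 17 K
Heat loss (W) = U * A * dT = 24.8 * 9460 * 17 = 3988336 W
Convert to kW: 3988336 / 1000 = 3988.336 kW

3988.336 kW


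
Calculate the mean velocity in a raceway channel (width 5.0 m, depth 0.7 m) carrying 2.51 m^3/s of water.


Cross-sectional area = W * d = 5.0 * 0.7 = 3.5 m^2
Velocity = Q / A = 2.51 / 3.5 = 0.717143 m/s

0.717143 m/s


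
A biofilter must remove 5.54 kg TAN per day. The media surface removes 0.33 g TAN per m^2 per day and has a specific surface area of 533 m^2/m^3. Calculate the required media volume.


A = 5.54*1000 / 0.33 = 16787.879 m^2
V = 16787.879 / 533 = 31.497

31.497 m^3


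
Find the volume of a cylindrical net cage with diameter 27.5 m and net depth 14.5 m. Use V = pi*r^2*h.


r = d/2 = 27.5/2 = 13.75 m
Base area = pi*r^2 = pi*13.75^2 = 593.95736 m^2
Volume = 593.95736 * 14.5 = 8612.38 m^3

8612.38 m^3


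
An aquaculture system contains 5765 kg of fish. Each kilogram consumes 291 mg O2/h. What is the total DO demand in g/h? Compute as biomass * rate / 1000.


Total O2 consumption (mg/h) = 5765 kg * 291 mg/(kg*h) = 1677615 mg/h
Convert to g/h: 1677615 / 1000 = 1677.615 g/h

1677.615 g/h


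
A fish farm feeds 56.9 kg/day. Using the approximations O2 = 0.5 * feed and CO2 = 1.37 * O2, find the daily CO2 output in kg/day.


O2 = 56.9 * 0.5 = 28.45
CO2 = 28.45 * 1.37 = 38.9765

38.9765 kg/day


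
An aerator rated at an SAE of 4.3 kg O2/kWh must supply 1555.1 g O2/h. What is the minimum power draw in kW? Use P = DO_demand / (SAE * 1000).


SAE in g O2/kWh = 4.3 * 1000 = 4300 g/kWh
P = DO_demand / SAE_g = 1555.1 / 4300 = 0.361651 kW

0.361651 kW


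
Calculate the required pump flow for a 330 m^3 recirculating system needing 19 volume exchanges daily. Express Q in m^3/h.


Daily recirculation volume = 330 m^3 * 19 = 6270 m^3/day
Flow rate Q = daily volume / 24 h = 6270 / 24 = 261.25 m^3/h

261.25 m^3/h


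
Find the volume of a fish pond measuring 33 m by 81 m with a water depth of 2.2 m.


Base area = L * W = 33 * 81 = 2673 m^2
Volume = area * depth = 2673 * 2.2 = 5880.6 m^3

5880.6 m^3


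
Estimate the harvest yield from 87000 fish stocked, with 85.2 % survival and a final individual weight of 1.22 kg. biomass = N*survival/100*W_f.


Survivors = 87000 * 85.2/100 = 74124 fish
Harvest biomass = survivors * W_f = 74124 * 1.22 = 90431.28 kg

90431.28 kg


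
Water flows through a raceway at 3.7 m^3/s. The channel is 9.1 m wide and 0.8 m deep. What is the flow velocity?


Cross-sectional area = W * d = 9.1 * 0.8 = 7.28 m^2
Velocity = Q / A = 3.7 / 7.28 = 0.508242 m/s

0.508242 m/s


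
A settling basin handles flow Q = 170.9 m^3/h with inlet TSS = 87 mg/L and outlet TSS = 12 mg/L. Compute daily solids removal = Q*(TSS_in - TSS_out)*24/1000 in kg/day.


Concentration drop: TSS_in - TSS_out = 87 - 12 = 75 mg/L
Hourly solids removed = Q * dTSS = 170.9 m^3/h * 75 mg/L = 12817.5 g/h  (m^3/h * mg/L = g/h)
Daily solids removed = 12817.5 * 24 = 307620 g/day
Convert g to kg: 307620 / 1000 = 307.62 kg/day

307.62 kg/day


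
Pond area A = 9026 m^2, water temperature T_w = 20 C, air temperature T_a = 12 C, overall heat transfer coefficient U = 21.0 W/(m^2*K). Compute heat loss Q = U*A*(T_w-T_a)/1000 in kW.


Temperature difference dT = 20 - 12 = 8 K
Heat loss (W) = U * A * dT = 21.0 * 9026 * 8 = 1516368 W
Convert to kW: 1516368 / 1000 = 1516.368 kW

1516.368 kW


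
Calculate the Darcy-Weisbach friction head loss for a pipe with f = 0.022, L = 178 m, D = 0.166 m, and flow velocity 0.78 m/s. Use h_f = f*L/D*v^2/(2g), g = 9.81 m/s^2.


v^2 = 0.78^2 = 0.6084 m^2/s^2
L/D = 178/0.166 = 1072.2892
h_f = f*(L/D)*v^2/(2g) = 0.022 * 1072.2892 * 0.6084 / 19.62 = 0.731518 m

0.731518 m


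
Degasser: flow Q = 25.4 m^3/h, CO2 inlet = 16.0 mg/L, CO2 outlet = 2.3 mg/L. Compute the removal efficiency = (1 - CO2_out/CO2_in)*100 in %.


CO2_out / CO2_in = 2.3 / 16.0 = 0.14375
Fraction remaining = 0.14375
efficiency = (1 - 0.14375) * 100 = 85.625 %

85.625 %


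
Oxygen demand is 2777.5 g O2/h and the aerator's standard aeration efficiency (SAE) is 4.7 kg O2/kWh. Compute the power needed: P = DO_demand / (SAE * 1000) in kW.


SAE in g O2/kWh = 4.7 * 1000 = 4700 g/kWh
P = DO_demand / SAE_g = 2777.5 / 4700 = 0.590957 kW

0.590957 kW


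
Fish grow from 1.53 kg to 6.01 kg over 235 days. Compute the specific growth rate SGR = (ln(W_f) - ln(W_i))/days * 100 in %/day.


ln(W_f) = ln(6.01) = 1.7934247
ln(W_i) = ln(1.53) = 0.42526774
ln(W_f) - ln(W_i) = 1.7934247 - 0.42526774 = 1.368157
SGR = 1.368157 / 235 * 100 = 0.582194 %/day

0.582194 %/day


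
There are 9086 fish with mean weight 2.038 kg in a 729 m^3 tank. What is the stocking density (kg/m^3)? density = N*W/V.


Total biomass = 9086 fish * 2.038 kg = 18517.268 kg
Density = total biomass / volume = 18517.268 / 729 = 25.4009 kg/m^3

25.4009 kg/m^3


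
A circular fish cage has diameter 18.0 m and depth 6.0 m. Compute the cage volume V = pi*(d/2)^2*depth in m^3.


r = d/2 = 18.0/2 = 9 m
Base area = pi*r^2 = pi*9^2 = 254.469 m^2
Volume = 254.469 * 6.0 = 1526.81 m^3

1526.81 m^3


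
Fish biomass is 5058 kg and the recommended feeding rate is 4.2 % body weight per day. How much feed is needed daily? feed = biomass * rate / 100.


Feeding rate fraction = 4.2% / 100 = 0.042
Daily feed = 5058 kg * 0.042 = 212.436 kg/day

212.436 kg/day


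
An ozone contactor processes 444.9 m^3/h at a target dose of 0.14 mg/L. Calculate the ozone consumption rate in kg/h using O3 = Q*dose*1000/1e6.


O3 demand (mg/h) = Q * dose * 1000 = 444.9 * 0.14 * 1000 = 62286 mg/h
Convert mg to kg: 62286 / 1e6 = 0.062286 kg/h

0.062286 kg/h


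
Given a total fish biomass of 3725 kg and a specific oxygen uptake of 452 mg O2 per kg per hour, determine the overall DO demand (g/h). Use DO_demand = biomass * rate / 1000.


Total O2 consumption (mg/h) = 3725 kg * 452 mg/(kg*h) = 1683700 mg/h
Convert to g/h: 1683700 / 1000 = 1683.7 g/h

1683.7 g/h


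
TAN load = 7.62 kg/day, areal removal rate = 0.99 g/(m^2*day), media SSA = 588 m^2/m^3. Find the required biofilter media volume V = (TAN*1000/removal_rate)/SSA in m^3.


A = 7.62*1000 / 0.99 = 7696.9697 m^2
V = 7696.9697 / 588 = 13.0901

13.0901 m^3


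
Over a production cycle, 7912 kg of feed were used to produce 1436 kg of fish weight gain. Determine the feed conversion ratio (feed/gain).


FCR = feed consumed / weight gained
FCR = 7912 kg / 1436 kg = 5.50975

5.50975


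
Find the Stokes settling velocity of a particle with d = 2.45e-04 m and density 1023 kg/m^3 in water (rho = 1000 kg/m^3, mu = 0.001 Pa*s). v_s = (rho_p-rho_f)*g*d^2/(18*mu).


Density difference: rho_p - rho_f = 1023 - 1000 = 23 kg/m^3
d^2 = (2.45e-04)^2 = 6.0025e-08 m^2
Numerator = (rho_p - rho_f) * g * d^2 = 23 * 9.81 * 6.0025e-08 = 1.3543441e-05
Denominator = 18 * mu = 18 * 0.001 = 0.018
v_s = 1.3543441e-05 / 0.018 = 7.52413e-04 m/s
Check: Re = rho_f * v_s * d / mu = 1000 * 7.52413e-04 * 2.45e-04 / 0.001 = 0.184 < 1, so Stokes' law applies.

7.52413e-04 m/s


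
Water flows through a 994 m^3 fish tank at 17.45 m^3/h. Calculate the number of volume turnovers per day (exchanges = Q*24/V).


Daily flow volume = 17.45 m^3/h * 24 h = 418.8 m^3/day
Exchanges = daily flow / tank volume = 418.8 / 994 = 0.421328 exchanges/day

0.421328 exchanges/day


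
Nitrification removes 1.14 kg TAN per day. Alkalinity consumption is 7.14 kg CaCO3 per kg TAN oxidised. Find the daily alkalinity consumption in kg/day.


Alkalinity factor: 7.14 kg CaCO3 consumed per kg TAN nitrified
alk = 1.14 kg TAN * 7.14 = 8.1396 kg CaCO3/day

8.1396 kg CaCO3/day


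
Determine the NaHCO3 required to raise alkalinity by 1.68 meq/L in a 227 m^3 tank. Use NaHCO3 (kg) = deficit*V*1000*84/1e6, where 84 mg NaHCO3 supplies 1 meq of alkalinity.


Tank volume in L = 227 m^3 * 1000 = 227000 L
Total meq required = 1.68 meq/L * 227000 L = 381360 meq
NaHCO3 mass = 381360 meq * 84 mg/meq / 1e6 = 32.0342 kg

32.0342 kg


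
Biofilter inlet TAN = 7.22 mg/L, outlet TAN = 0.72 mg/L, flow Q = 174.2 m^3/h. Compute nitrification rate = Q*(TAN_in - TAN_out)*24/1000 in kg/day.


Concentration drop: TAN_in - TAN_out = 7.22 - 0.72 = 6.5 mg/L
Hourly TAN removed = Q * dTAN = 174.2 m^3/h * 6.5 mg/L = 1132.3 g/h  (m^3/h * mg/L = g/h)
Daily TAN removed = 1132.3 * 24 = 27175.2 g/day
Convert to kg/day: 27175.2 / 1000 = 27.1752 kg/day

27.1752 kg/day


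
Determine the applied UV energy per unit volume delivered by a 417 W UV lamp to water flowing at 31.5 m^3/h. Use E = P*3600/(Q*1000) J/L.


Energy delivered per hour = 417 W * 3600 s = 1501200 J/h
Volume treated per hour = 31.5 m^3/h * 1000 = 31500 L/h
dose = 1501200 / 31500 = 47.6571 J/L

47.6571 J/L


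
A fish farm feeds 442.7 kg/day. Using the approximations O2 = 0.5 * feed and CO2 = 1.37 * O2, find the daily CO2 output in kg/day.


O2 = 442.7 * 0.5 = 221.35
CO2 = 221.35 * 1.37 = 303.2495

303.2495 kg/day


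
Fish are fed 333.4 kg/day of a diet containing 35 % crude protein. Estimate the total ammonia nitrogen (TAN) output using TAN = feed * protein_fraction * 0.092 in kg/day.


Protein in feed = 333.4 * 35/100 = 116.69 kg/day
TAN = protein * 0.092 = 116.69 * 0.092 = 10.73548 kg/day

10.73548 kg/day


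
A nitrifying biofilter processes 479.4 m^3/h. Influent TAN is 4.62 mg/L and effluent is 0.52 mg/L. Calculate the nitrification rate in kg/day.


Concentration drop: TAN_in - TAN_out = 4.62 - 0.52 = 4.1 mg/L
Hourly TAN removed = Q * dTAN = 479.4 m^3/h * 4.1 mg/L = 1965.54 g/h  (m^3/h * mg/L = g/h)
Daily TAN removed = 1965.54 * 24 = 47172.96 g/day
Convert to kg/day: 47172.96 / 1000 = 47.17296 kg/day

47.17296 kg/day


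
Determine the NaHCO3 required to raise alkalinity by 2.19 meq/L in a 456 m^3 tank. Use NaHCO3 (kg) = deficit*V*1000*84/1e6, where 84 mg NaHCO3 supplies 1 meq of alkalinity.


Tank volume in L = 456 m^3 * 1000 = 456000 L
Total meq required = 2.19 meq/L * 456000 L = 998640 meq
NaHCO3 mass = 998640 meq * 84 mg/meq / 1e6 = 83.8858 kg

83.8858 kg


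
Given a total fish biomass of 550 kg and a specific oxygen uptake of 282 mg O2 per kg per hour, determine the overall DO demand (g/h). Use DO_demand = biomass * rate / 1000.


Total O2 consumption (mg/h) = 550 kg * 282 mg/(kg*h) = 155100 mg/h
Convert to g/h: 155100 / 1000 = 155.1 g/h

155.1 g/h


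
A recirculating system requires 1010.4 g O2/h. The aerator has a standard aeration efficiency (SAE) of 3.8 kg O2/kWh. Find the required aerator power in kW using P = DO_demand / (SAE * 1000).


SAE in g O2/kWh = 3.8 * 1000 = 3800 g/kWh
P = DO_demand / SAE_g = 1010.4 / 3800 = 0.265895 kW

0.265895 kW


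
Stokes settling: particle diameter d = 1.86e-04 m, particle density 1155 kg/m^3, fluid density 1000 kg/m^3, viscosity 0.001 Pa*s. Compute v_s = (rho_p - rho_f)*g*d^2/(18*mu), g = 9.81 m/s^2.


Density difference: rho_p - rho_f = 1155 - 1000 = 155 kg/m^3
d^2 = (1.86e-04)^2 = 3.4596e-08 m^2
Numerator = (rho_p - rho_f) * g * d^2 = 155 * 9.81 * 3.4596e-08 = 5.2604948e-05
Denominator = 18 * mu = 18 * 0.001 = 0.018
v_s = 5.2604948e-05 / 0.018 = 0.0029225 m/s
Check: Re = rho_f * v_s * d / mu = 1000 * 0.0029225 * 1.86e-04 / 0.001 = 0.544 < 1, so Stokes' law applies.

0.0029225 m/s


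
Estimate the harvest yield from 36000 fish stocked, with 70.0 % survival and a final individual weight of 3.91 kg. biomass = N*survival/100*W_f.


Survivors = 36000 * 70.0/100 = 25200 fish
Harvest biomass = survivors * W_f = 25200 * 3.91 = 98532 kg

98532 kg


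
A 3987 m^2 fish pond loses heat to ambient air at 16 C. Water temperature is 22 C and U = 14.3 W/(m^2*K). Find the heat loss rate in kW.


Temperature difference dT = 22 - 16 = 6 K
Heat loss (W) = U * A * dT = 14.3 * 3987 * 6 = 342084.6 W
Convert to kW: 342084.6 / 1000 = 342.0846 kW

342.0846 kW


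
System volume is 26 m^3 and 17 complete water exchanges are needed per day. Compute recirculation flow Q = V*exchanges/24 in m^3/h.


Daily recirculation volume = 26 m^3 * 17 = 442 m^3/day
Flow rate Q = daily volume / 24 h = 442 / 24 = 18.4167 m^3/h

18.4167 m^3/h


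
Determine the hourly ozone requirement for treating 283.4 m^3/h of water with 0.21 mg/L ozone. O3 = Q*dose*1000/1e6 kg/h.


O3 demand (mg/h) = Q * dose * 1000 = 283.4 * 0.21 * 1000 = 59514 mg/h
Convert mg to kg: 59514 / 1e6 = 0.059514 kg/h

0.059514 kg/h


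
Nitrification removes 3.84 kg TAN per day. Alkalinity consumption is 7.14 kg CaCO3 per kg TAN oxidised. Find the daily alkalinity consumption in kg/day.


Alkalinity factor: 7.14 kg CaCO3 consumed per kg TAN nitrified
alk = 3.84 kg TAN * 7.14 = 27.4176 kg CaCO3/day

27.4176 kg CaCO3/day


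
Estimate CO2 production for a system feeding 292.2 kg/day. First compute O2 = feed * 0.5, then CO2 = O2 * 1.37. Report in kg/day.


O2 = 292.2 * 0.5 = 146.1
CO2 = 146.1 * 1.37 = 200.157

200.157 kg/day


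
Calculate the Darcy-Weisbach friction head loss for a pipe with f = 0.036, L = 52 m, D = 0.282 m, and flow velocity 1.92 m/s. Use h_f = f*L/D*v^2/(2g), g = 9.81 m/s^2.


v^2 = 1.92^2 = 3.6864 m^2/s^2
L/D = 52/0.282 = 184.39716
h_f = f*(L/D)*v^2/(2g) = 0.036 * 184.39716 * 3.6864 / 19.62 = 1.24727 m

1.24727 m


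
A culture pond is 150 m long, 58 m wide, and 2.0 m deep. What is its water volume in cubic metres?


Base area = L * W = 150 * 58 = 8700 m^2
Volume = area * depth = 8700 * 2.0 = 17400 m^3

17400 m^3


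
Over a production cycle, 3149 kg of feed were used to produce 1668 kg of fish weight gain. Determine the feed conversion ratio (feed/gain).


FCR = feed consumed / weight gained
FCR = 3149 kg / 1668 kg = 1.88789

1.88789


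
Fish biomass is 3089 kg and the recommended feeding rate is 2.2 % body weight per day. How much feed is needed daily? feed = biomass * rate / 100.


Feeding rate fraction = 2.2% / 100 = 0.022
Daily feed = 3089 kg * 0.022 = 67.958 kg/day

67.958 kg/day


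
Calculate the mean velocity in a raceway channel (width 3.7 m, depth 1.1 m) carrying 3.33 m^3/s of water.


Cross-sectional area = W * d = 3.7 * 1.1 = 4.07 m^2
Velocity = Q / A = 3.33 / 4.07 = 0.818182 m/s

0.818182 m/s


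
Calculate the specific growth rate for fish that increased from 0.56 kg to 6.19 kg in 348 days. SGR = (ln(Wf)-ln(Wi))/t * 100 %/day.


ln(W_f) = ln(6.19) = 1.8229351
ln(W_i) = ln(0.56) = -0.5798185
ln(W_f) - ln(W_i) = 1.8229351 - -0.5798185 = 2.4027536
SGR = 2.4027536 / 348 * 100 = 0.690446 %/day

0.690446 %/day


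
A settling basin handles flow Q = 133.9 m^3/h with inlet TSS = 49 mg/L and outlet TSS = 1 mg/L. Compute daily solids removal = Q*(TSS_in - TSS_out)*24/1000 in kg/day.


Concentration drop: TSS_in - TSS_out = 49 - 1 = 48 mg/L
Hourly solids removed = Q * dTSS = 133.9 m^3/h * 48 mg/L = 6427.2 g/h  (m^3/h * mg/L = g/h)
Daily solids removed = 6427.2 * 24 = 154252.8 g/day
Convert g to kg: 154252.8 / 1000 = 154.2528 kg/day

154.2528 kg/day


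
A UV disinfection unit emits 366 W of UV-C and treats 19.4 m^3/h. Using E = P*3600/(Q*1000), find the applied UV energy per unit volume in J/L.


Energy delivered per hour = 366 W * 3600 s = 1317600 J/h
Volume treated per hour = 19.4 m^3/h * 1000 = 19400 L/h
dose = 1317600 / 19400 = 67.9175 J/L

67.9175 J/L


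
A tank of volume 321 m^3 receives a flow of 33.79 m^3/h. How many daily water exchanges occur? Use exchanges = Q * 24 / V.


Daily flow volume = 33.79 m^3/h * 24 h = 810.96 m^3/day
Exchanges = daily flow / tank volume = 810.96 / 321 = 2.52636 exchanges/day

2.52636 exchanges/day


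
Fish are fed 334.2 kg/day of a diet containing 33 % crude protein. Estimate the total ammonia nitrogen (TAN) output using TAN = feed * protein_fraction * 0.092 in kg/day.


Protein in feed = 334.2 * 33/100 = 110.286 kg/day
TAN = protein * 0.092 = 110.286 * 0.092 = 10.146312 kg/day

10.146312 kg/day


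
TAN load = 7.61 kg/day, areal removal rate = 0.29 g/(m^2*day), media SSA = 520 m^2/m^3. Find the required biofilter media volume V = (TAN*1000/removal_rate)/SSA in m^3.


A = 7.61*1000 / 0.29 = 26241.379 m^2
V = 26241.379 / 520 = 50.4642

50.4642 m^3


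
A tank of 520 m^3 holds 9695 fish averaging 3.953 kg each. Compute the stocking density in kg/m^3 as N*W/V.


Total biomass = 9695 fish * 3.953 kg = 38324.335 kg
Density = total biomass / volume = 38324.335 / 520 = 73.7006 kg/m^3

73.7006 kg/m^3


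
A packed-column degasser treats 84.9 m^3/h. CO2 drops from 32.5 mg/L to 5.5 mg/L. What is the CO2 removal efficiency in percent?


CO2_out / CO2_in = 5.5 / 32.5 = 0.16923077
Fraction remaining = 0.16923077
efficiency = (1 - 0.16923077) * 100 = 83.0769 %

83.0769 %


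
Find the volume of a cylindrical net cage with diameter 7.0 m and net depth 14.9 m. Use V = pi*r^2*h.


r = d/2 = 7.0/2 = 3.5 m
Base area = pi*r^2 = pi*3.5^2 = 38.48451 m^2
Volume = 38.48451 * 14.9 = 573.419 m^3

573.419 m^3


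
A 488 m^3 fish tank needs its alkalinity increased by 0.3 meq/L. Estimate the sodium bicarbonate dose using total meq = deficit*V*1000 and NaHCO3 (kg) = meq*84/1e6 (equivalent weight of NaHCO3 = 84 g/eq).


Tank volume in L = 488 m^3 * 1000 = 488000 L
Total meq required = 0.3 meq/L * 488000 L = 146400 meq
NaHCO3 mass = 146400 meq * 84 mg/meq / 1e6 = 12.2976 kg

12.2976 kg


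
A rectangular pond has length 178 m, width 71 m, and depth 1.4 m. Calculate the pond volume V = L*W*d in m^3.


Base area = L * W = 178 * 71 = 12638 m^2
Volume = area * depth = 12638 * 1.4 = 17693.2 m^3

17693.2 m^3


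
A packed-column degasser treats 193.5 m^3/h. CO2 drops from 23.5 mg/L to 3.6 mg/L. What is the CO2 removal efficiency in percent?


CO2_out / CO2_in = 3.6 / 23.5 = 0.15319149
Fraction remaining = 0.15319149
efficiency = (1 - 0.15319149) * 100 = 84.6809 %

84.6809 %


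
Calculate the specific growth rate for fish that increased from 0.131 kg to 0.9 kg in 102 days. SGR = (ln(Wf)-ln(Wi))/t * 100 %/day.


ln(W_f) = ln(0.9) = -0.10536052
ln(W_i) = ln(0.131) = -2.032558
ln(W_f) - ln(W_i) = -0.10536052 - -2.032558 = 1.9271975
SGR = 1.9271975 / 102 * 100 = 1.88941 %/day

1.88941 %/day


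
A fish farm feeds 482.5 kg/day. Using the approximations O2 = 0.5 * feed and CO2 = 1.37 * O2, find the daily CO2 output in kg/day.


O2 = 482.5 * 0.5 = 241.25
CO2 = 241.25 * 1.37 = 330.5125

330.5125 kg/day


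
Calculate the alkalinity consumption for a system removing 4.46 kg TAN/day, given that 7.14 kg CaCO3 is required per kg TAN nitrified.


Alkalinity factor: 7.14 kg CaCO3 consumed per kg TAN nitrified
alk = 4.46 kg TAN * 7.14 = 31.8444 kg CaCO3/day

31.8444 kg CaCO3/day


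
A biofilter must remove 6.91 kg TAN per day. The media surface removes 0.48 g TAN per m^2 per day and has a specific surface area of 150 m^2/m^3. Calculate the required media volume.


A = 6.91*1000 / 0.48 = 14395.833 m^2
V = 14395.833 / 150 = 95.9722

95.9722 m^3


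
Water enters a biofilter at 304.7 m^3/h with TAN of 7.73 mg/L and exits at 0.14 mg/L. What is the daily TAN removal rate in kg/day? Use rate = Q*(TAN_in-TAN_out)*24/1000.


Concentration drop: TAN_in - TAN_out = 7.73 - 0.14 = 7.59 mg/L
Hourly TAN removed = Q * dTAN = 304.7 m^3/h * 7.59 mg/L = 2312.673 g/h  (m^3/h * mg/L = g/h)
Daily TAN removed = 2312.673 * 24 = 55504.152 g/day
Convert to kg/day: 55504.152 / 1000 = 55.504152 kg/day

55.504152 kg/day


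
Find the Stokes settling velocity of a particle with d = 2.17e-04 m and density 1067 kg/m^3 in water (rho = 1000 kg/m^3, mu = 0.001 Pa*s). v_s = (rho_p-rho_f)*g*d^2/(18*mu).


Density difference: rho_p - rho_f = 1067 - 1000 = 67 kg/m^3
d^2 = (2.17e-04)^2 = 4.7089e-08 m^2
Numerator = (rho_p - rho_f) * g * d^2 = 67 * 9.81 * 4.7089e-08 = 3.0950187e-05
Denominator = 18 * mu = 18 * 0.001 = 0.018
v_s = 3.0950187e-05 / 0.018 = 0.00171945 m/s
Check: Re = rho_f * v_s * d / mu = 1000 * 0.00171945 * 2.17e-04 / 0.001 = 0.373 < 1, so Stokes' law applies.

0.00171945 m/s


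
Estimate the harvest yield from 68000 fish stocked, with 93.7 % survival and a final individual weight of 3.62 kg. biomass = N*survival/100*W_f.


Survivors = 68000 * 93.7/100 = 63716 fish
Harvest biomass = survivors * W_f = 63716 * 3.62 = 230651.92 kg

230651.92 kg


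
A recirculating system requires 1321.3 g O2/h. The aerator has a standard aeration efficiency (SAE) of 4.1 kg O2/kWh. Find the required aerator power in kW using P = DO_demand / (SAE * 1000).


SAE in g O2/kWh = 4.1 * 1000 = 4100 g/kWh
P = DO_demand / SAE_g = 1321.3 / 4100 = 0.322268 kW

0.322268 kW


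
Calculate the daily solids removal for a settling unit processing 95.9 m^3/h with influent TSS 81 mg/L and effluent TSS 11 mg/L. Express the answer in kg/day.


Concentration drop: TSS_in - TSS_out = 81 - 11 = 70 mg/L
Hourly solids removed = Q * dTSS = 95.9 m^3/h * 70 mg/L = 6713 g/h  (m^3/h * mg/L = g/h)
Daily solids removed = 6713 * 24 = 161112 g/day
Convert g to kg: 161112 / 1000 = 161.112 kg/day

161.112 kg/day


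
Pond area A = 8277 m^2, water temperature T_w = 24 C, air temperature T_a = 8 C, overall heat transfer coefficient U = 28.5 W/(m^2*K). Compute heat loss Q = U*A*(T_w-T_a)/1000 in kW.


Temperature difference dT = 24 - 8 = 16 K
Heat loss (W) = U * A * dT = 28.5 * 8277 * 16 = 3774312 W
Convert to kW: 3774312 / 1000 = 3774.312 kW

3774.312 kW


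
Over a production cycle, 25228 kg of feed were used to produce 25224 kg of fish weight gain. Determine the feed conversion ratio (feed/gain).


FCR = feed consumed / weight gained
FCR = 25228 kg / 25224 kg = 1.00016

1.00016


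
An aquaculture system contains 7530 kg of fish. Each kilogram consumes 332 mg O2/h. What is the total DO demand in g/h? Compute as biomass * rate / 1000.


Total O2 consumption (mg/h) = 7530 kg * 332 mg/(kg*h) = 2499960 mg/h
Convert to g/h: 2499960 / 1000 = 2499.96 g/h

2499.96 g/h


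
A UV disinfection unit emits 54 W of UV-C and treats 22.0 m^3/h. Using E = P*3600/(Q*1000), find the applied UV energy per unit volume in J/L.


Energy delivered per hour = 54 W * 3600 s = 194400 J/h
Volume treated per hour = 22.0 m^3/h * 1000 = 22000 L/h
dose = 194400 / 22000 = 8.83636 J/L

8.83636 J/L


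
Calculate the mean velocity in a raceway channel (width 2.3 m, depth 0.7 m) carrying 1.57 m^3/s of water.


Cross-sectional area = W * d = 2.3 * 0.7 = 1.61 m^2
Velocity = Q / A = 1.57 / 1.61 = 0.975155 m/s

0.975155 m/s


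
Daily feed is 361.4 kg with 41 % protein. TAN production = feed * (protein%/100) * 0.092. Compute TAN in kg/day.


Protein in feed = 361.4 * 41/100 = 148.174 kg/day
TAN = protein * 0.092 = 148.174 * 0.092 = 13.632008 kg/day

13.632008 kg/day


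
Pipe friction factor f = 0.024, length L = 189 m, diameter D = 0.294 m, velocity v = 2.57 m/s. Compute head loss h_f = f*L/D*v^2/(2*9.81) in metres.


v^2 = 2.57^2 = 6.6049 m^2/s^2
L/D = 189/0.294 = 642.85714
h_f = f*(L/D)*v^2/(2g) = 0.024 * 642.85714 * 6.6049 / 19.62 = 5.19389 m

5.19389 m


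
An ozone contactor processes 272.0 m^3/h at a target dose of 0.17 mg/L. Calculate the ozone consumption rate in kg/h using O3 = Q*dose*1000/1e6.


O3 demand (mg/h) = Q * dose * 1000 = 272.0 * 0.17 * 1000 = 46240 mg/h
Convert mg to kg: 46240 / 1e6 = 0.04624 kg/h

0.04624 kg/h


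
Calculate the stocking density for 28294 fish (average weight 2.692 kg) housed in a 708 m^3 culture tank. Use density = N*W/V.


Total biomass = 28294 fish * 2.692 kg = 76167.448 kg
Density = total biomass / volume = 76167.448 / 708 = 107.581 kg/m^3

107.581 kg/m^3


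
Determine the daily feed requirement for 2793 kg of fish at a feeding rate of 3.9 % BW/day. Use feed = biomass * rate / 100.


Feeding rate fraction = 3.9% / 100 = 0.039
Daily feed = 2793 kg * 0.039 = 108.927 kg/day

108.927 kg/day


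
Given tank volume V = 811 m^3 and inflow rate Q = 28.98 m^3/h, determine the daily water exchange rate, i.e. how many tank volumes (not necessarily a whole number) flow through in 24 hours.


Daily flow volume = 28.98 m^3/h * 24 h = 695.52 m^3/day
Exchanges = daily flow / tank volume = 695.52 / 811 = 0.857608 exchanges/day

0.857608 exchanges/day


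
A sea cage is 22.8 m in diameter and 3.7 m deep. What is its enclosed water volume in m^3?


r = d/2 = 22.8/2 = 11.4 m
Base area = pi*r^2 = pi*11.4^2 = 408.28138 m^2
Volume = 408.28138 * 3.7 = 1510.64 m^3

1510.64 m^3


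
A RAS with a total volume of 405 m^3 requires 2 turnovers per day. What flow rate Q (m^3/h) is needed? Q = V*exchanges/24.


Daily recirculation volume = 405 m^3 * 2 = 810 m^3/day
Flow rate Q = daily volume / 24 h = 810 / 24 = 33.75 m^3/h

33.75 m^3/h


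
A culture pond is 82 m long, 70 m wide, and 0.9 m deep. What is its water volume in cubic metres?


Base area = L * W = 82 * 70 = 5740 m^2
Volume = area * depth = 5740 * 0.9 = 5166 m^3

5166 m^3


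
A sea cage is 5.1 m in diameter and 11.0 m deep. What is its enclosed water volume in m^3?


r = d/2 = 5.1/2 = 2.55 m
Base area = pi*r^2 = pi*2.55^2 = 20.428206 m^2
Volume = 20.428206 * 11.0 = 224.71 m^3

224.71 m^3


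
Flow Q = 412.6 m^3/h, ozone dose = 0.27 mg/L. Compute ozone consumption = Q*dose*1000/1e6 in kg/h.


O3 demand (mg/h) = Q * dose * 1000 = 412.6 * 0.27 * 1000 = 111402 mg/h
Convert mg to kg: 111402 / 1e6 = 0.111402 kg/h

0.111402 kg/h


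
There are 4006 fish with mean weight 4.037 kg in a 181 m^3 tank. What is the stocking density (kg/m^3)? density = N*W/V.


Total biomass = 4006 fish * 4.037 kg = 16172.222 kg
Density = total biomass / volume = 16172.222 / 181 = 89.3493 kg/m^3

89.3493 kg/m^3


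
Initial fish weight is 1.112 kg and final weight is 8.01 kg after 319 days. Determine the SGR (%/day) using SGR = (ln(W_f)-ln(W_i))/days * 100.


ln(W_f) = ln(8.01) = 2.0806908
ln(W_i) = ln(1.112) = 0.1061602
ln(W_f) - ln(W_i) = 2.0806908 - 0.1061602 = 1.9745306
SGR = 1.9745306 / 319 * 100 = 0.618975 %/day

0.618975 %/day
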